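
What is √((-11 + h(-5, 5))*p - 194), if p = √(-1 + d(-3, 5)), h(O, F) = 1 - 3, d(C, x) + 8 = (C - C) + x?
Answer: √(-194 - 26*I) ≈ 0.93127 - 13.959*I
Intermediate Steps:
d(C, x) = -8 + x (d(C, x) = -8 + ((C - C) + x) = -8 + (0 + x) = -8 + x)
h(O, F) = -2
p = 2*I (p = √(-1 + (-8 + 5)) = √(-1 - 3) = √(-4) = 2*I ≈ 2.0*I)
√((-11 + h(-5, 5))*p - 194) = √((-11 - 2)*(2*I) - 194) = √(-26*I - 194) = √(-194 - 26*I)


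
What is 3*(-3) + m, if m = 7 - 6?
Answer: -8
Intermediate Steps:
m = 1
3*(-3) + m = 3*(-3) + 1 = -9 + 1 = -8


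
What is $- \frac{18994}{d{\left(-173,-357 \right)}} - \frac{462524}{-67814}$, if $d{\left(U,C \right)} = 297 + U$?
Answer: $- \frac{307676535}{2102234} \approx -146.36$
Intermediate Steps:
$- \frac{18994}{d{\left(-173,-357 \right)}} - \frac{462524}{-67814} = - \frac{18994}{297 - 173} - \frac{462524}{-67814} = - \frac{18994}{124} - - \frac{231262}{33907} = \left(-18994\right) \frac{1}{124} + \frac{231262}{33907} = - \frac{9497}{62} + \frac{231262}{33907} = - \frac{307676535}{2102234}$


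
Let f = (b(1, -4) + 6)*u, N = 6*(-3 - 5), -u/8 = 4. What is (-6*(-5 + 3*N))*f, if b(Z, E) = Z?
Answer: -200256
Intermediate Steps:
u = -32 (u = -8*4 = -32)
N = -48 (N = 6*(-8) = -48)
f = -224 (f = (1 + 6)*(-32) = 7*(-32) = -224)
(-6*(-5 + 3*N))*f = -6*(-5 + 3*(-48))*(-224) = -6*(-5 - 144)*(-224) = -6*(-149)*(-224) = 894*(-224) = -200256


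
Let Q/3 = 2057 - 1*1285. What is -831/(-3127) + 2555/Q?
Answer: 9914081/7242132 ≈ 1.3689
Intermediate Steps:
Q = 2316 (Q = 3*(2057 - 1*1285) = 3*(2057 - 1285) = 3*772 = 2316)
-831/(-3127) + 2555/Q = -831/(-3127) + 2555/2316 = -831*(-1/3127) + 2555*(1/2316) = 831/3127 + 2555/2316 = 9914081/7242132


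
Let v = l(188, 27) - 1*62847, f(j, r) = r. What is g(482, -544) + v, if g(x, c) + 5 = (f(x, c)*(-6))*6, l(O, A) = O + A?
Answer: -43053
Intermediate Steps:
l(O, A) = A + O
g(x, c) = -5 - 36*c (g(x, c) = -5 + (c*(-6))*6 = -5 - 6*c*6 = -5 - 36*c)
v = -62632 (v = (27 + 188) - 1*62847 = 215 - 62847 = -62632)
g(482, -544) + v = (-5 - 36*(-544)) - 62632 = (-5 + 19584) - 62632 = 19579 - 62632 = -43053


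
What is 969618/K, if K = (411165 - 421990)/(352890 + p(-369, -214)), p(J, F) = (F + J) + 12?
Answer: -341614844142/10825 ≈ -3.1558e+7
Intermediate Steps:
p(J, F) = 12 + F + J
K = -10825/352319 (K = (411165 - 421990)/(352890 + (12 - 214 - 369)) = -10825/(352890 - 571) = -10825/352319 ≈ -0.030725)
969618/K = 969618/(-10825/352319) = 969618*(-352319/10825) = -341614844142/10825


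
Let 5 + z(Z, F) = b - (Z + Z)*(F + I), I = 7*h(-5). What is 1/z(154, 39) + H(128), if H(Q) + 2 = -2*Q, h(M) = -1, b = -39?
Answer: -2554201/9900 ≈ -258.00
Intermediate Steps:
I = -7 (I = 7*(-1) = -7)
z(Z, F) = -44 - 2*Z*(-7 + F) (z(Z, F) = -5 + (-39 - (Z + Z)*(F - 7)) = -5 + (-39 - 2*Z*(-7 + F)) = -44 - 2*Z*(-7 + F))
H(Q) = -2 - 2*Q
1/z(154, 39) + H(128) = 1/(-44 + 14*154 - 2*39*154) + (-2 - 2*128) = 1/(-44 + 2156 - 12012) + (-2 - 256) = 1/(-9900) - 258 = -1/9900 - 258 = -2554201/9900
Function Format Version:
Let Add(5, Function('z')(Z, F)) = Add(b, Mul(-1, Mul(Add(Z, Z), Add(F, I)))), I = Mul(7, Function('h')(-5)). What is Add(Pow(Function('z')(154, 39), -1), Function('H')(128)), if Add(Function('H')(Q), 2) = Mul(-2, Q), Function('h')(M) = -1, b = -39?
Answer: Rational(-2554201, 9900) ≈ -258.00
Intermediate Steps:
I = -7 (I = Mul(7, -1) = -7)
Function('z')(Z, F) = Add(-44, Mul(-2, Z, Add(-7, F))) (Function('z')(Z, F) = Add(-5, Add(-39, Mul(-1, Mul(Add(Z, Z), Add(F, -7))))) = Add(-5, Add(-39, Mul(-1, Mul(Mul(2, Z), Add(-7, F))))) = Add(-5, Add(-39, Mul(-1, Mul(2, Z, Add(-7, F))))) = Add(-5, Add(-39, Mul(-2, Z, Add(-7, F)))) = Add(-44, Mul(-2, Z, Add(-7, F))))
Function('H')(Q) = Add(-2, Mul(-2, Q))
Add(Pow(Function('z')(154, 39), -1), Function('H')(128)) = Add(Pow(Add(-44, Mul(14, 154), Mul(-2, 39, 154)), -1), Add(-2, Mul(-2, 128))) = Add(Pow(Add(-44, 2156, -12012), -1), Add(-2, -256)) = Add(Pow(-9900, -1), -258) = Add(Rational(-1, 9900), -258) = Rational(-2554201, 9900)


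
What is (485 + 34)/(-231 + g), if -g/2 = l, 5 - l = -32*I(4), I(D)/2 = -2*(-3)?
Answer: -519/1009 ≈ -0.51437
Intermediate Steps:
I(D) = 12 (I(D) = 2*(-2*(-3)) = 2*6 = 12)
l = 389 (l = 5 - (-32)*12 = 5 - 1*(-384) = 5 + 384 = 389)
g = -778 (g = -2*389 = -778)
(485 + 34)/(-231 + g) = (485 + 34)/(-231 - 778) = 519/(-1009) = 519*(-1/1009) = -519/1009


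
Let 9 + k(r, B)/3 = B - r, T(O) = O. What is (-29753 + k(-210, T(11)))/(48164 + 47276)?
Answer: -29117/95440 ≈ -0.30508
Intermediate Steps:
k(r, B) = -27 - 3*r + 3*B (k(r, B) = -27 + 3*(B - r) = -27 + (-3*r + 3*B) = -27 - 3*r + 3*B)
(-29753 + k(-210, T(11)))/(48164 + 47276) = (-29753 + (-27 - 3*(-210) + 3*11))/(48164 + 47276) = (-29753 + (-27 + 630 + 33))/95440 = (-29753 + 636)*(1/95440) = -29117*1/95440 = -29117/95440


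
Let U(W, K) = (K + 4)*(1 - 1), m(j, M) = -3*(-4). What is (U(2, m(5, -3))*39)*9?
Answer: 0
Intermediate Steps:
m(j, M) = 12
U(W, K) = 0 (U(W, K) = (4 + K)*0 = 0)
(U(2, m(5, -3))*39)*9 = (0*39)*9 = 0*9 = 0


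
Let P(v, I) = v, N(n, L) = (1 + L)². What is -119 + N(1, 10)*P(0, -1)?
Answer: -119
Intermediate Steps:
-119 + N(1, 10)*P(0, -1) = -119 + (1 + 10)²*0 = -119 + 11²*0 = -119 + 121*0 = -119 + 0 = -119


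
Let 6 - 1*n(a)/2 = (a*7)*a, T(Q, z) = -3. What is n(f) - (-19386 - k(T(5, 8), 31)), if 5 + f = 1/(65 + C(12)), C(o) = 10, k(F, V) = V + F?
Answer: 107312986/5625 ≈ 19078.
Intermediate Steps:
k(F, V) = F + V
f = -374/75 (f = -5 + 1/(65 + 10) = -5 + 1/75 = -374/75 ≈ -4.9867)
n(a) = 12 - 14*a² (n(a) = 12 - 2*a*7*a = 12 - 2*7*a*a = 12 - 14*a²)
n(f) - (-19386 - k(T(5, 8), 31)) = (12 - 14*(-374/75)²) - (-19386 - (-3 + 31)) = (12 - 14*139876/5625) - (-19386 - 1*28) = (12 - 1958264/5625) - (-19386 - 28) = -1890764/5625 - 1*(-19414) = -1890764/5625 + 19414 = 107312986/5625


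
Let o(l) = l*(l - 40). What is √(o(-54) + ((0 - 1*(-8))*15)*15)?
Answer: 6*√191 ≈ 82.922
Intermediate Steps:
o(l) = l*(-40 + l)
√(o(-54) + ((0 - 1*(-8))*15)*15) = √(-54*(-40 - 54) + ((0 - 1*(-8))*15)*15) = √(-54*(-94) + ((0 + 8)*15)*15) = √(5076 + (8*15)*15) = √(5076 + 120*15) = √(5076 + 1800) = √6876 = 6*√191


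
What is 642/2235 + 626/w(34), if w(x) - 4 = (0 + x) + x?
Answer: 240889/26820 ≈ 8.9817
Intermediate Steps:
w(x) = 4 + 2*x (w(x) = 4 + ((0 + x) + x) = 4 + (x + x) = 4 + 2*x)
642/2235 + 626/w(34) = 642/2235 + 626/(4 + 2*34) = 642*(1/2235) + 626/(4 + 68) = 214/745 + 626/72 = 214/745 + 626*(1/72) = 214/745 + 313/36 = 240889/26820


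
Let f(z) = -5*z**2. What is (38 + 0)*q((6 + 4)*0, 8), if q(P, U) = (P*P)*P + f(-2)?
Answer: -760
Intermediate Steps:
q(P, U) = -20 + P**3 (q(P, U) = (P*P)*P - 5*(-2)**2 = P**2*P - 5*4 = P**3 - 20 = -20 + P**3)
(38 + 0)*q((6 + 4)*0, 8) = (38 + 0)*(-20 + ((6 + 4)*0)**3) = 38*(-20 + (10*0)**3) = 38*(-20 + 0**3) = 38*(-20 + 0) = 38*(-20) = -760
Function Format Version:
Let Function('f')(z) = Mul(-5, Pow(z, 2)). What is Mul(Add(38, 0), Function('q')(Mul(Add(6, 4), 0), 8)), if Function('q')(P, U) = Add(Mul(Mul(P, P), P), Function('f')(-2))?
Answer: -760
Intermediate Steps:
Function('q')(P, U) = Add(-20, Pow(P, 3)) (Function('q')(P, U) = Add(Mul(Mul(P, P), P), Mul(-5, Pow(-2, 2))) = Add(Mul(Pow(P, 2), P), Mul(-5, 4)) = Add(Pow(P, 3), -20) = Add(-20, Pow(P, 3)))
Mul(Add(38, 0), Function('q')(Mul(Add(6, 4), 0), 8)) = Mul(Add(38, 0), Add(-20, Pow(Mul(Add(6, 4), 0), 3))) = Mul(38, Add(-20, Pow(Mul(10, 0), 3))) = Mul(38, Add(-20, Pow(0, 3))) = Mul(38, Add(-20, 0)) = Mul(38, -20) = -760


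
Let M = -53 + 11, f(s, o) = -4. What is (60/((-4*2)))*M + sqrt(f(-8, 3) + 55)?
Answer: 315 + sqrt(51) ≈ 322.14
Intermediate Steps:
M = -42
(60/((-4*2)))*M + sqrt(f(-8, 3) + 55) = (60/((-4*2)))*(-42) + sqrt(-4 + 55) = (60/(-8))*(-42) + sqrt(51) = (60*(-1/8))*(-42) + sqrt(51) = -15/2*(-42) + sqrt(51) = 315 + sqrt(51)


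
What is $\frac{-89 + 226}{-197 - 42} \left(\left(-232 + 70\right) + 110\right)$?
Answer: $\frac{7124}{239} \approx 29.808$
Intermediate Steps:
$\frac{-89 + 226}{-197 - 42} \left(\left(-232 + 70\right) + 110\right) = \frac{137}{-239} \left(-162 + 110\right) = 137 \left(- \frac{1}{239}\right) \left(-52\right) = \left(- \frac{137}{239}\right) \left(-52\right) = \frac{7124}{239}$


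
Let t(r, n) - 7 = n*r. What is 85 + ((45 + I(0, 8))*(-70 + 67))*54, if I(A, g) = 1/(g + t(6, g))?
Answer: -50453/7 ≈ -7207.6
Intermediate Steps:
t(r, n) = 7 + n*r
I(A, g) = 1/(7 + 7*g) (I(A, g) = 1/(g + (7 + g*6)) = 1/(g + (7 + 6*g)) = 1/(7 + 7*g))
85 + ((45 + I(0, 8))*(-70 + 67))*54 = 85 + ((45 + 1/(7*(1 + 8)))*(-70 + 67))*54 = 85 + ((45 + (⅐)/9)*(-3))*54 = 85 + ((45 + (⅐)*(⅑))*(-3))*54 = 85 + ((45 + 1/63)*(-3))*54 = 85 + ((2836/63)*(-3))*54 = 85 - 2836/21*54 = 85 - 51048/7 = -50453/7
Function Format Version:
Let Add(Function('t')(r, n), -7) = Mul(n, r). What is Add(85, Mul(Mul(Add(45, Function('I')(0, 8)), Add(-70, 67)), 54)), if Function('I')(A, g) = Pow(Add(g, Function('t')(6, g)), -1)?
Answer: Rational(-50453, 7) ≈ -7207.6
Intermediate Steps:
Function('t')(r, n) = Add(7, Mul(n, r))
Function('I')(A, g) = Pow(Add(7, Mul(7, g)), -1) (Function('I')(A, g) = Pow(Add(g, Add(7, Mul(g, 6))), -1) = Pow(Add(g, Add(7, Mul(6, g))), -1) = Pow(Add(7, Mul(7, g)), -1))
Add(85, Mul(Mul(Add(45, Function('I')(0, 8)), Add(-70, 67)), 54)) = Add(85, Mul(Mul(Add(45, Mul(Rational(1, 7), Pow(Add(1, 8), -1))), Add(-70, 67)), 54)) = Add(85, Mul(Mul(Add(45, Mul(Rational(1, 7), Pow(9, -1))), -3), 54)) = Add(85, Mul(Mul(Add(45, Mul(Rational(1, 7), Rational(1, 9))), -3), 54)) = Add(85, Mul(Mul(Add(45, Rational(1, 63)), -3), 54)) = Add(85, Mul(Mul(Rational(2836, 63), -3), 54)) = Add(85, Mul(Rational(-2836, 21), 54)) = Add(85, Rational(-51048, 7)) = Rational(-50453, 7)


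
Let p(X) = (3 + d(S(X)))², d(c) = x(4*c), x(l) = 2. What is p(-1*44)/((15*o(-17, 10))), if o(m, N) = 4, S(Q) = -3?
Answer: 5/12 ≈ 0.41667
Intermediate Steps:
d(c) = 2
p(X) = 25 (p(X) = (3 + 2)² = 5² = 25)
p(-1*44)/((15*o(-17, 10))) = 25/((15*4)) = 25/60 = 25*(1/60) = 5/12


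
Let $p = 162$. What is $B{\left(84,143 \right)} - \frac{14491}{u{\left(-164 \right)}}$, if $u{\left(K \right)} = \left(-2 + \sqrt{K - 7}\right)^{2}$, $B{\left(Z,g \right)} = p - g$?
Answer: $\frac{12 \left(- 1472 i + 19 \sqrt{19}\right)}{- 167 i + 12 \sqrt{19}} \approx 98.02 - 24.75 i$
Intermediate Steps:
$B{\left(Z,g \right)} = 162 - g$
$u{\left(K \right)} = \left(-2 + \sqrt{-7 + K}\right)^{2}$
$B{\left(84,143 \right)} - \frac{14491}{u{\left(-164 \right)}} = \left(162 - 143\right) - \frac{14491}{\left(-2 + \sqrt{-7 - 164}\right)^{2}} = \left(162 - 143\right) - \frac{14491}{\left(-2 + \sqrt{-171}\right)^{2}} = 19 - \frac{14491}{\left(-2 + 3 i \sqrt{19}\right)^{2}}$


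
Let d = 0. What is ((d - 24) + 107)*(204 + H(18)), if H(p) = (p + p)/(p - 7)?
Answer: 189240/11 ≈ 17204.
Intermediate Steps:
H(p) = 2*p/(-7 + p) (H(p) = (2*p)/(-7 + p) = 2*p/(-7 + p))
((d - 24) + 107)*(204 + H(18)) = ((0 - 24) + 107)*(204 + 2*18/(-7 + 18)) = (-24 + 107)*(204 + 2*18/11) = 83*(204 + 2*18*(1/11)) = 83*(204 + 36/11) = 83*(2280/11) = 189240/11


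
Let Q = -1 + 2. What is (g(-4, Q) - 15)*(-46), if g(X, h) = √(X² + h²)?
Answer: 690 - 46*√17 ≈ 500.34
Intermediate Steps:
Q = 1
(g(-4, Q) - 15)*(-46) = (√((-4)² + 1²) - 15)*(-46) = (√(16 + 1) - 15)*(-46) = (√17 - 15)*(-46) = (-15 + √17)*(-46) = 690 - 46*√17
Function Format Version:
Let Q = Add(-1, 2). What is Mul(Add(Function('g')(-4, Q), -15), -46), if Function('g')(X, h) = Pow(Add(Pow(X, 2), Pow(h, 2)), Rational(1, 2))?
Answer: Add(690, Mul(-46, Pow(17, Rational(1, 2)))) ≈ 500.34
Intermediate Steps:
Q = 1
Mul(Add(Function('g')(-4, Q), -15), -46) = Mul(Add(Pow(Add(Pow(-4, 2), Pow(1, 2)), Rational(1, 2)), -15), -46) = Mul(Add(Pow(Add(16, 1), Rational(1, 2)), -15), -46) = Mul(Add(Pow(17, Rational(1, 2)), -15), -46) = Mul(Add(-15, Pow(17, Rational(1, 2))), -46) = Add(690, Mul(-46, Pow(17, Rational(1, 2))))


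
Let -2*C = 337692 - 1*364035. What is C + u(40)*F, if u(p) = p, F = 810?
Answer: 91143/2 ≈ 45572.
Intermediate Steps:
C = 26343/2 (C = -(337692 - 1*364035)/2 = -(337692 - 364035)/2 = -½*(-26343) = 26343/2 ≈ 13172.)
C + u(40)*F = 26343/2 + 40*810 = 26343/2 + 32400 = 91143/2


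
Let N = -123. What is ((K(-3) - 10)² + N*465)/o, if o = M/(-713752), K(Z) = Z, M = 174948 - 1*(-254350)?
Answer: 20351210776/214649 ≈ 94812.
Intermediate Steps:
M = 429298 (M = 174948 + 254350 = 429298)
o = -214649/356876 (o = 429298/(-713752) = 429298*(-1/713752) = -214649/356876 ≈ -0.60147)
((K(-3) - 10)² + N*465)/o = ((-3 - 10)² - 123*465)/(-214649/356876) = ((-13)² - 57195)*(-356876/214649) = (169 - 57195)*(-356876/214649) = -57026*(-356876/214649) = 20351210776/214649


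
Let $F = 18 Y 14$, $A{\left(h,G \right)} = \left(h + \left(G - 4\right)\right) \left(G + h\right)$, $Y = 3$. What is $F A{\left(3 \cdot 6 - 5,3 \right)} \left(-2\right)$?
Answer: $-290304$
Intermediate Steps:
$A{\left(h,G \right)} = \left(G + h\right) \left(-4 + G + h\right)$ ($A{\left(h,G \right)} = \left(h + \left(-4 + G\right)\right) \left(G + h\right) = \left(-4 + G + h\right) \left(G + h\right) = \left(G + h\right) \left(-4 + G + h\right)$)
$F = 756$ ($F = 18 \cdot 3 \cdot 14 = 54 \cdot 14 = 756$)
$F A{\left(3 \cdot 6 - 5,3 \right)} \left(-2\right) = 756 \left(3^{2} + \left(3 \cdot 6 - 5\right)^{2} - 12 - 4 \left(3 \cdot 6 - 5\right) + 2 \cdot 3 \left(3 \cdot 6 - 5\right)\right) \left(-2\right) = 756 \left(9 + \left(18 - 5\right)^{2} - 12 - 4 \left(18 - 5\right) + 2 \cdot 3 \left(18 - 5\right)\right) \left(-2\right) = 756 \left(9 + 13^{2} - 12 - 52 + 2 \cdot 3 \cdot 13\right) \left(-2\right) = 756 \left(9 + 169 - 12 - 52 + 78\right) \left(-2\right) = 756 \cdot 192 \left(-2\right) = 756 \left(-384\right) = -290304$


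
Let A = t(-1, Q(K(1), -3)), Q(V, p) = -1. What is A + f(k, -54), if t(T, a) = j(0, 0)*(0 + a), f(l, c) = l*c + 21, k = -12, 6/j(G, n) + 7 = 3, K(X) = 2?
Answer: 1341/2 ≈ 670.50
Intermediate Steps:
j(G, n) = -3/2 (j(G, n) = 6/(-7 + 3) = 6/(-4) = 6*(-1/4) = -3/2)
f(l, c) = 21 + c*l (f(l, c) = c*l + 21 = 21 + c*l)
t(T, a) = -3*a/2 (t(T, a) = -3*(0 + a)/2 = -3*a/2)
A = 3/2 (A = -3/2*(-1) = 3/2 ≈ 1.5000)
A + f(k, -54) = 3/2 + (21 - 54*(-12)) = 3/2 + (21 + 648) = 3/2 + 669 = 1341/2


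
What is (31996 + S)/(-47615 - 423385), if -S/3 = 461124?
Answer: 168922/58875 ≈ 2.8692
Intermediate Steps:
S = -1383372 (S = -3*461124 = -1383372)
(31996 + S)/(-47615 - 423385) = (31996 - 1383372)/(-47615 - 423385) = -1351376/(-471000) = -1351376*(-1/471000) = 168922/58875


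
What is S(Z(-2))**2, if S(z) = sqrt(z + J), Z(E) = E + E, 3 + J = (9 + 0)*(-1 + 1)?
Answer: -7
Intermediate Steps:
J = -3 (J = -3 + (9 + 0)*(-1 + 1) = -3 + 9*0 = -3 + 0 = -3)
Z(E) = 2*E
S(z) = sqrt(-3 + z) (S(z) = sqrt(z - 3) = sqrt(-3 + z))
S(Z(-2))**2 = (sqrt(-3 + 2*(-2)))**2 = (sqrt(-3 - 4))**2 = (sqrt(-7))**2 = (I*sqrt(7))**2 = -7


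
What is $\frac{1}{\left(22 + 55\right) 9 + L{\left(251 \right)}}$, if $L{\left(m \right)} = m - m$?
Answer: $\frac{1}{693} \approx 0.001443$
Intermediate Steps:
$L{\left(m \right)} = 0$
$\frac{1}{\left(22 + 55\right) 9 + L{\left(251 \right)}} = \frac{1}{\left(22 + 55\right) 9 + 0} = \frac{1}{77 \cdot 9 + 0} = \frac{1}{693 + 0} = \frac{1}{693}$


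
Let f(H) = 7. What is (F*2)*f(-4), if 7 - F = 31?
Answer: -336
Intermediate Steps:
F = -24 (F = 7 - 1*31 = 7 - 31 = -24)
(F*2)*f(-4) = -24*2*7 = -48*7 = -336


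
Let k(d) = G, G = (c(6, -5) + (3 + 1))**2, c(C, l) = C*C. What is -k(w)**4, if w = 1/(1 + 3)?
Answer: -6553600000000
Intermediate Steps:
c(C, l) = C**2
w = 1/4 ≈ 0.25000
G = 1600 (G = (6**2 + (3 + 1))**2 = (36 + 4)**2 = 40**2 = 1600)
k(d) = 1600
-k(w)**4 = -1*1600**4 = -1*6553600000000 = -6553600000000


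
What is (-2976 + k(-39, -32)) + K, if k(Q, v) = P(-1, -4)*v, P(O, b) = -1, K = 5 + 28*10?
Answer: -2659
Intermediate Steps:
K = 285 (K = 5 + 280 = 285)
k(Q, v) = -v
(-2976 + k(-39, -32)) + K = (-2976 - 1*(-32)) + 285 = (-2976 + 32) + 285 = -2944 + 285 = -2659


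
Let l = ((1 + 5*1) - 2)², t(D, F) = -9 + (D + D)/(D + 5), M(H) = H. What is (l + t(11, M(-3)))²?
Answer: 4489/64 ≈ 70.141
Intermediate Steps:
t(D, F) = -9 + 2*D/(5 + D) (t(D, F) = -9 + (2*D)/(5 + D) = -9 + 2*D/(5 + D))
l = 16 (l = ((1 + 5) - 2)² = (6 - 2)² = 4² = 16)
(l + t(11, M(-3)))² = (16 + (-45 - 7*11)/(5 + 11))² = (16 + (-45 - 77)/16)² = (16 + (1/16)*(-122))² = (16 - 61/8)² = (67/8)² = 4489/64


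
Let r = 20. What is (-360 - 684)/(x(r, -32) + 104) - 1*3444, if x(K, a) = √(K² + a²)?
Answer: -2028414/587 + 261*√89/587 ≈ -3451.4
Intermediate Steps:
(-360 - 684)/(x(r, -32) + 104) - 1*3444 = (-360 - 684)/(√(20² + (-32)²) + 104) - 1*3444 = -1044/(√(400 + 1024) + 104) - 3444 = -1044/(√1424 + 104) - 3444 = -1044/(4*√89 + 104) - 3444 = -1044/(104 + 4*√89) - 3444 = -3444 - 1044/(104 + 4*√89)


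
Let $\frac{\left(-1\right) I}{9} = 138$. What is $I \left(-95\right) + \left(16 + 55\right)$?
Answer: $118061$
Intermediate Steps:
$I = -1242$ ($I = \left(-9\right) 138 = -1242$)
$I \left(-95\right) + \left(16 + 55\right) = \left(-1242\right) \left(-95\right) + \left(16 + 55\right) = 117990 + 71 = 118061$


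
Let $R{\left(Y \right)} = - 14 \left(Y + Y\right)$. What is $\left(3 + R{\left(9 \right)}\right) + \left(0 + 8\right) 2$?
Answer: $-233$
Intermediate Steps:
$R{\left(Y \right)} = - 28 Y$ ($R{\left(Y \right)} = - 14 \cdot 2 Y = - 28 Y$)
$\left(3 + R{\left(9 \right)}\right) + \left(0 + 8\right) 2 = \left(3 - 252\right) + \left(0 + 8\right) 2 = \left(3 - 252\right) + 8 \cdot 2 = -249 + 16 = -233$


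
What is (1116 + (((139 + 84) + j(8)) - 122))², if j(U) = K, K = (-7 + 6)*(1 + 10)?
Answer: 1454436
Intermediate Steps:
K = -11 (K = -1*11 = -11)
j(U) = -11
(1116 + (((139 + 84) + j(8)) - 122))² = (1116 + (((139 + 84) - 11) - 122))² = (1116 + ((223 - 11) - 122))² = (1116 + (212 - 122))² = (1116 + 90)² = 1206² = 1454436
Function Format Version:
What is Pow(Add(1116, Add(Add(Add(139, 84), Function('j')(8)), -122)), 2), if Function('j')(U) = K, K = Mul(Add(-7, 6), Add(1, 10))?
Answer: 1454436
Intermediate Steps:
K = -11 (K = Mul(-1, 11) = -11)
Function('j')(U) = -11
Pow(Add(1116, Add(Add(Add(139, 84), Function('j')(8)), -122)), 2) = Pow(Add(1116, Add(Add(Add(139, 84), -11), -122)), 2) = Pow(Add(1116, Add(Add(223, -11), -122)), 2) = Pow(Add(1116, Add(212, -122)), 2) = Pow(Add(1116, 90), 2) = Pow(1206, 2) = 1454436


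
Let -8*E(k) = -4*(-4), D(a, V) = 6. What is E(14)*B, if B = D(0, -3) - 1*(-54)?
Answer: -120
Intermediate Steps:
E(k) = -2 (E(k) = -(-1)*(-4)/2 = -1/8*16 = -2)
B = 60 (B = 6 - 1*(-54) = 6 + 54 = 60)
E(14)*B = -2*60 = -120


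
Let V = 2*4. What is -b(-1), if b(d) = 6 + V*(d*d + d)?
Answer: -6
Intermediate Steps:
V = 8
b(d) = 6 + 8*d + 8*d² (b(d) = 6 + 8*(d*d + d) = 6 + 8*(d² + d) = 6 + 8*(d + d²) = 6 + (8*d + 8*d²) = 6 + 8*d + 8*d²)
-b(-1) = -(6 + 8*(-1) + 8*(-1)²) = -(6 - 8 + 8*1) = -(6 - 8 + 8) = -1*6 = -6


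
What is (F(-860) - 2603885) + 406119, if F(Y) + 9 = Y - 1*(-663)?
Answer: -2197972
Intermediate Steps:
F(Y) = 654 + Y (F(Y) = -9 + (Y - 1*(-663)) = -9 + (Y + 663) = -9 + (663 + Y) = 654 + Y)
(F(-860) - 2603885) + 406119 = ((654 - 860) - 2603885) + 406119 = (-206 - 2603885) + 406119 = -2604091 + 406119 = -2197972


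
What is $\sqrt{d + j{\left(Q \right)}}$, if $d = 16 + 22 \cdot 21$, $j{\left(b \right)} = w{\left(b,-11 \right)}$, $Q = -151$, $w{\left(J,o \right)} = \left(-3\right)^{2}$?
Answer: $\sqrt{487} \approx 22.068$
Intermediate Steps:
$w{\left(J,o \right)} = 9$
$j{\left(b \right)} = 9$
$d = 478$ ($d = 16 + 462 = 478$)
$\sqrt{d + j{\left(Q \right)}} = \sqrt{478 + 9} = \sqrt{487}$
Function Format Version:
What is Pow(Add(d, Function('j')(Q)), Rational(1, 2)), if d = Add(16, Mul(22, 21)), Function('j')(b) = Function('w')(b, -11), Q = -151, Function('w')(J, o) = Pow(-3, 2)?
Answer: Pow(487, Rational(1, 2)) ≈ 22.068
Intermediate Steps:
Function('w')(J, o) = 9
Function('j')(b) = 9
d = 478 (d = Add(16, 462) = 478)
Pow(Add(d, Function('j')(Q)), Rational(1, 2)) = Pow(Add(478, 9), Rational(1, 2)) = Pow(487, Rational(1, 2))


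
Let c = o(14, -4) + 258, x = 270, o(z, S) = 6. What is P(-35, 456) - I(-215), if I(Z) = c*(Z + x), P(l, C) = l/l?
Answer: -14519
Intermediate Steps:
P(l, C) = 1
c = 264 (c = 6 + 258 = 264)
I(Z) = 71280 + 264*Z (I(Z) = 264*(Z + 270) = 264*(270 + Z) = 71280 + 264*Z)
P(-35, 456) - I(-215) = 1 - (71280 + 264*(-215)) = 1 - (71280 - 56760) = 1 - 1*14520 = 1 - 14520 = -14519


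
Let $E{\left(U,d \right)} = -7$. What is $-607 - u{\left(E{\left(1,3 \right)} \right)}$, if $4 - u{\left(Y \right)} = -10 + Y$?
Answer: $-628$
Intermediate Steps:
$u{\left(Y \right)} = 14 - Y$ ($u{\left(Y \right)} = 4 - \left(-10 + Y\right) = 14 - Y$)
$-607 - u{\left(E{\left(1,3 \right)} \right)} = -607 - \left(14 - -7\right) = -607 - \left(14 + 7\right) = -607 - 21 = -628$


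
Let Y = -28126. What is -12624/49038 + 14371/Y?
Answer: -25233041/32839114 ≈ -0.76838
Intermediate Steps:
-12624/49038 + 14371/Y = -12624/49038 + 14371/(-28126) = -12624*1/49038 + 14371*(-1/28126) = -2104/8173 - 2053/4018 = -25233041/32839114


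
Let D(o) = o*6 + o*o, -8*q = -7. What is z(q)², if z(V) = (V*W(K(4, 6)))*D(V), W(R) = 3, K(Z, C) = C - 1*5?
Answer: 65367225/262144 ≈ 249.36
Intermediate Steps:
q = 7/8 (q = -⅛*(-7) = 7/8 ≈ 0.87500)
K(Z, C) = -5 + C (K(Z, C) = C - 5 = -5 + C)
D(o) = o² + 6*o (D(o) = 6*o + o² = o² + 6*o)
z(V) = 3*V²*(6 + V) (z(V) = (V*3)*(V*(6 + V)) = (3*V)*(V*(6 + V)) = 3*V²*(6 + V))
z(q)² = (3*(7/8)²*(6 + 7/8))² = (3*(49/64)*(55/8))² = (8085/512)² = 65367225/262144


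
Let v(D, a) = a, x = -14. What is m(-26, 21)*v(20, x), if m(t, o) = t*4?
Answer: 1456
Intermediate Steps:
m(t, o) = 4*t
m(-26, 21)*v(20, x) = (4*(-26))*(-14) = -104*(-14) = 1456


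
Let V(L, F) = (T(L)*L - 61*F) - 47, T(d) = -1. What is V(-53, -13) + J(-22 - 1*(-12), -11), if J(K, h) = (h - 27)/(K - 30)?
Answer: 15999/20 ≈ 799.95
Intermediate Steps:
J(K, h) = (-27 + h)/(-30 + K)
V(L, F) = -47 - L - 61*F (V(L, F) = (-L - 61*F) - 47 = -47 - L - 61*F)
V(-53, -13) + J(-22 - 1*(-12), -11) = (-47 - 1*(-53) - 61*(-13)) + (-27 - 11)/(-30 + (-22 - 1*(-12))) = (-47 + 53 + 793) - 38/(-30 + (-22 + 12)) = 799 - 38/(-30 - 10) = 799 - 38/(-40) = 799 - 1/40*(-38) = 799 + 19/20 = 15999/20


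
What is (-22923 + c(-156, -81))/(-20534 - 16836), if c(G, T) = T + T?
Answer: 4617/7474 ≈ 0.61774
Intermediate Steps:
c(G, T) = 2*T
(-22923 + c(-156, -81))/(-20534 - 16836) = (-22923 + 2*(-81))/(-20534 - 16836) = (-22923 - 162)/(-37370) = -23085*(-1/37370) = 4617/7474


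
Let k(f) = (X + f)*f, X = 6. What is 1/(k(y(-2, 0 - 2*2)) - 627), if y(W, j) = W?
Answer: -1/635 ≈ -0.0015748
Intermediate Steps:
k(f) = f*(6 + f) (k(f) = (6 + f)*f = f*(6 + f))
1/(k(y(-2, 0 - 2*2)) - 627) = 1/(-2*(6 - 2) - 627) = 1/(-2*4 - 627) = 1/(-8 - 627) = 1/(-635) = -1/635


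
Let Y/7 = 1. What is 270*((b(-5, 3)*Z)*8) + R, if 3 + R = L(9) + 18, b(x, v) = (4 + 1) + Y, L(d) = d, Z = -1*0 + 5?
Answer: 129624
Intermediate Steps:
Z = 5 (Z = 0 + 5 = 5)
Y = 7 (Y = 7*1 = 7)
b(x, v) = 12 (b(x, v) = (4 + 1) + 7 = 5 + 7 = 12)
R = 24 (R = -3 + (9 + 18) = -3 + 27 = 24)
270*((b(-5, 3)*Z)*8) + R = 270*((12*5)*8) + 24 = 270*(60*8) + 24 = 270*480 + 24 = 129600 + 24 = 129624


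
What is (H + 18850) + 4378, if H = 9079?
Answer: 32307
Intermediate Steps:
(H + 18850) + 4378 = (9079 + 18850) + 4378 = 27929 + 4378 = 32307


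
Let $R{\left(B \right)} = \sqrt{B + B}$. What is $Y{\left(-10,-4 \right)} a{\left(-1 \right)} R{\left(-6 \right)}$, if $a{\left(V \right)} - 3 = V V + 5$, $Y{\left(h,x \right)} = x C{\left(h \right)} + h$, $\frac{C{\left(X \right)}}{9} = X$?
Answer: $6300 i \sqrt{3} \approx 10912.0 i$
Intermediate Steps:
$C{\left(X \right)} = 9 X$
$R{\left(B \right)} = \sqrt{2} \sqrt{B}$ ($R{\left(B \right)} = \sqrt{2 B} = \sqrt{2} \sqrt{B}$)
$Y{\left(h,x \right)} = h + 9 h x$ ($Y{\left(h,x \right)} = x 9 h + h = 9 h x + h = h + 9 h x$)
$a{\left(V \right)} = 8 + V^{2}$ ($a{\left(V \right)} = 3 + \left(V V + 5\right) = 3 + \left(V^{2} + 5\right) = 3 + \left(5 + V^{2}\right) = 8 + V^{2}$)
$Y{\left(-10,-4 \right)} a{\left(-1 \right)} R{\left(-6 \right)} = - 10 \left(1 + 9 \left(-4\right)\right) \left(8 + \left(-1\right)^{2}\right) \sqrt{2} \sqrt{-6} = - 10 \left(1 - 36\right) \left(8 + 1\right) \sqrt{2} i \sqrt{6} = \left(-10\right) \left(-35\right) 9 \cdot 2 i \sqrt{3} = 350 \cdot 9 \cdot 2 i \sqrt{3} = 3150 \cdot 2 i \sqrt{3} = 6300 i \sqrt{3}$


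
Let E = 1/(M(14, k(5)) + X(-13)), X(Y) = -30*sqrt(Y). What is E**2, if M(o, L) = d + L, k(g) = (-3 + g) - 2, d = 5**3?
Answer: I/(25*(157*I + 300*sqrt(13))) ≈ 5.2568e-6 + 3.6217e-5*I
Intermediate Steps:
d = 125
k(g) = -5 + g
M(o, L) = 125 + L
E = 1/(125 - 30*I*sqrt(13)) (E = 1/((125 + (-5 + 5)) - 30*I*sqrt(13)) = 1/((125 + 0) - 30*I*sqrt(13)) = 1/(125 - 30*I*sqrt(13)) ≈ 0.0045746 + 0.0039585*I)
E**2 = (5/1093 + 6*I*sqrt(13)/5465)**2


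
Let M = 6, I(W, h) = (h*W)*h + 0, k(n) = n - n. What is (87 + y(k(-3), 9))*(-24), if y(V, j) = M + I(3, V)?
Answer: -2232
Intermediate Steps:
k(n) = 0
I(W, h) = W*h² (I(W, h) = (W*h)*h + 0 = W*h² + 0 = W*h²)
y(V, j) = 6 + 3*V²
(87 + y(k(-3), 9))*(-24) = (87 + (6 + 3*0²))*(-24) = (87 + (6 + 3*0))*(-24) = (87 + (6 + 0))*(-24) = (87 + 6)*(-24) = 93*(-24) = -2232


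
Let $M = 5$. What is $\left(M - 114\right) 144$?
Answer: $-15696$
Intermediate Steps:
$\left(M - 114\right) 144 = \left(5 - 114\right) 144 = \left(-109\right) 144 = -15696$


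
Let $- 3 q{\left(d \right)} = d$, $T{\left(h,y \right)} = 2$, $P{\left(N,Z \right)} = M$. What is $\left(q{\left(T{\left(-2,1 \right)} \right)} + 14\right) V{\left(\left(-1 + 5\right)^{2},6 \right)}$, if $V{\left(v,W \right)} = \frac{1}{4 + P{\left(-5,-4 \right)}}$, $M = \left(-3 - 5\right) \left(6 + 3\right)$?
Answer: $- \frac{10}{51} \approx -0.19608$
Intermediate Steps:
$M = -72$ ($M = \left(-8\right) 9 = -72$)
$P{\left(N,Z \right)} = -72$
$q{\left(d \right)} = - \frac{d}{3}$
$V{\left(v,W \right)} = - \frac{1}{68}$ ($V{\left(v,W \right)} = \frac{1}{4 - 72} = \frac{1}{-68} = - \frac{1}{68}$)
$\left(q{\left(T{\left(-2,1 \right)} \right)} + 14\right) V{\left(\left(-1 + 5\right)^{2},6 \right)} = \left(\left(- \frac{1}{3}\right) 2 + 14\right) \left(- \frac{1}{68}\right) = \left(- \frac{2}{3} + 14\right) \left(- \frac{1}{68}\right) = \frac{40}{3} \left(- \frac{1}{68}\right) = - \frac{10}{51}$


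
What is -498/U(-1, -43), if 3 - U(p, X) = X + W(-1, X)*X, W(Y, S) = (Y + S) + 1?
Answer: 166/601 ≈ 0.27621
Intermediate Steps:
W(Y, S) = 1 + S + Y (W(Y, S) = (S + Y) + 1 = 1 + S + Y)
U(p, X) = 3 - X - X² (U(p, X) = 3 - (X + (1 + X - 1)*X) = 3 - (X + X*X) = 3 - (X + X²) = 3 + (-X - X²) = 3 - X - X²)
-498/U(-1, -43) = -498/(3 - 1*(-43) - 1*(-43)²) = -498/(3 + 43 - 1*1849) = -498/(3 + 43 - 1849) = -498/(-1803) = -498*(-1/1803) = 166/601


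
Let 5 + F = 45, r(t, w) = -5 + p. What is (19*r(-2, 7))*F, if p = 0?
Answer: -3800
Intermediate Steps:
r(t, w) = -5 (r(t, w) = -5 + 0 = -5)
F = 40 (F = -5 + 45 = 40)
(19*r(-2, 7))*F = (19*(-5))*40 = -95*40 = -3800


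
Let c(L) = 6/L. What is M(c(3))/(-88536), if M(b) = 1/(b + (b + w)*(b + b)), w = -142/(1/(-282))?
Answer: -1/14182227696 ≈ -7.0511e-11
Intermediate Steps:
w = 40044 (w = -142/(-1/282) = -142*(-282) = 40044)
M(b) = 1/(b + 2*b*(40044 + b)) (M(b) = 1/(b + (b + 40044)*(b + b)) = 1/(b + (40044 + b)*(2*b)) = 1/(b + 2*b*(40044 + b)))
M(c(3))/(-88536) = (1/(((6/3))*(80089 + 2*(6/3))))/(-88536) = (1/(((6*(1/3)))*(80089 + 2*(6*(1/3)))))*(-1/88536) = (1/(2*(80089 + 2*2)))*(-1/88536) = (1/(2*(80089 + 4)))*(-1/88536) = ((1/2)/80093)*(-1/88536) = ((1/2)*(1/80093))*(-1/88536) = (1/160186)*(-1/88536) = -1/14182227696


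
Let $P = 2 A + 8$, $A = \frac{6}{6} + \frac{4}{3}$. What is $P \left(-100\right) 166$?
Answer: $- \frac{630800}{3} \approx -2.1027 \cdot 10^{5}$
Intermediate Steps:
$A = \frac{7}{3}$ ($A = 6 \cdot \frac{1}{6} + 4 \cdot \frac{1}{3} = 1 + \frac{4}{3} = \frac{7}{3} \approx 2.3333$)
$P = \frac{38}{3}$ ($P = 2 \cdot \frac{7}{3} + 8 = \frac{14}{3} + 8 = \frac{38}{3} \approx 12.667$)
$P \left(-100\right) 166 = \frac{38}{3} \left(-100\right) 166 = \left(- \frac{3800}{3}\right) 166 = - \frac{630800}{3}$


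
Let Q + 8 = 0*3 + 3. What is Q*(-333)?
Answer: 1665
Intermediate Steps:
Q = -5 (Q = -8 + (0*3 + 3) = -8 + (0 + 3) = -8 + 3 = -5)
Q*(-333) = -5*(-333) = 1665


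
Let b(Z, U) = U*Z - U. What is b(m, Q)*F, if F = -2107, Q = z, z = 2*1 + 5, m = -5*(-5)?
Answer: -353976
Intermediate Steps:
m = 25
z = 7 (z = 2 + 5 = 7)
Q = 7
b(Z, U) = -U + U*Z
b(m, Q)*F = (7*(-1 + 25))*(-2107) = (7*24)*(-2107) = 168*(-2107) = -353976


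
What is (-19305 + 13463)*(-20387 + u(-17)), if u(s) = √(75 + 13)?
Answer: 119100854 - 11684*√22 ≈ 1.1905e+8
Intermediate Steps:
u(s) = 2*√22 (u(s) = √88 = 2*√22)
(-19305 + 13463)*(-20387 + u(-17)) = (-19305 + 13463)*(-20387 + 2*√22) = -5842*(-20387 + 2*√22) = 119100854 - 11684*√22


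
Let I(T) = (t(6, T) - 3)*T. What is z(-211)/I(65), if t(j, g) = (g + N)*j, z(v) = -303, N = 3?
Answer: -101/8775 ≈ -0.011510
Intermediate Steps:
t(j, g) = j*(3 + g) (t(j, g) = (g + 3)*j = (3 + g)*j = j*(3 + g))
I(T) = T*(15 + 6*T) (I(T) = (6*(3 + T) - 3)*T = ((18 + 6*T) - 3)*T = (15 + 6*T)*T = T*(15 + 6*T))
z(-211)/I(65) = -303*1/(195*(5 + 2*65)) = -303*1/(195*(5 + 130)) = -303/(3*65*135) = -303/26325 = -303*1/26325 = -101/8775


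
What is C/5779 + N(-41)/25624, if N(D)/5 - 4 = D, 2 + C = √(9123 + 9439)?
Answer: -1120363/148081096 + √18562/5779 ≈ 0.016010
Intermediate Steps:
C = -2 + √18562 (C = -2 + √(9123 + 9439) = -2 + √18562 ≈ 134.24)
N(D) = 20 + 5*D
C/5779 + N(-41)/25624 = (-2 + √18562)/5779 + (20 + 5*(-41))/25624 = (-2 + √18562)*(1/5779) + (20 - 205)*(1/25624) = (-2/5779 + √18562/5779) - 185*1/25624 = (-2/5779 + √18562/5779) - 185/25624 = -1120363/148081096 + √18562/5779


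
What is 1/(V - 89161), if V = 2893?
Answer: -1/86268 ≈ -1.1592e-5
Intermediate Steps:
1/(V - 89161) = 1/(2893 - 89161) = 1/(-86268) = -1/86268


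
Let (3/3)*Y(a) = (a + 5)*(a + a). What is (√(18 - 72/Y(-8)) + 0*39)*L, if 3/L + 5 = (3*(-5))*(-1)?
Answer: 3*√66/20 ≈ 1.2186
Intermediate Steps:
L = 3/10 (L = 3/(-5 + (3*(-5))*(-1)) = 3/(-5 - 15*(-1)) = 3/(-5 + 15) = 3/10 ≈ 0.30000)
Y(a) = 2*a*(5 + a) (Y(a) = (a + 5)*(a + a) = (5 + a)*(2*a) = 2*a*(5 + a))
(√(18 - 72/Y(-8)) + 0*39)*L = (√(18 - 72*(-1/(16*(5 - 8)))) + 0*39)*(3/10) = (√(18 - 72/(2*(-8)*(-3))) + 0)*(3/10) = (√(18 - 72/48) + 0)*(3/10) = (√(18 - 72*1/48) + 0)*(3/10) = (√(18 - 3/2) + 0)*(3/10) = (√(33/2) + 0)*(3/10) = (√66/2 + 0)*(3/10) = (√66/2)*(3/10) = 3*√66/20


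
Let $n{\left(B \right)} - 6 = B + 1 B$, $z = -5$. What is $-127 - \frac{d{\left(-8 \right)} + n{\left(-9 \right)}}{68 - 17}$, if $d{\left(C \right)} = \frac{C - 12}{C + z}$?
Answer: $- \frac{4945}{39} \approx -126.79$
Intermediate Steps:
$n{\left(B \right)} = 6 + 2 B$ ($n{\left(B \right)} = 6 + \left(B + 1 B\right) = 6 + \left(B + B\right) = 6 + 2 B$)
$d{\left(C \right)} = \frac{-12 + C}{-5 + C}$ ($d{\left(C \right)} = \frac{C - 12}{C - 5} = \frac{-12 + C}{-5 + C}$)
$-127 - \frac{d{\left(-8 \right)} + n{\left(-9 \right)}}{68 - 17} = -127 - \frac{\frac{-12 - 8}{-5 - 8} + \left(6 + 2 \left(-9\right)\right)}{68 - 17} = -127 - \frac{\frac{1}{-13} \left(-20\right) + \left(6 - 18\right)}{51} = -127 - \left(\left(- \frac{1}{13}\right) \left(-20\right) - 12\right) \frac{1}{51} = -127 - \left(\frac{20}{13} - 12\right) \frac{1}{51} = -127 - \left(- \frac{136}{13}\right) \frac{1}{51} = -127 - - \frac{8}{39} = -127 + \frac{8}{39} = - \frac{4945}{39}$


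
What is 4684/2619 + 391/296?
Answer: 2410493/775224 ≈ 3.1094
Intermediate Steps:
4684/2619 + 391/296 = 2410493/775224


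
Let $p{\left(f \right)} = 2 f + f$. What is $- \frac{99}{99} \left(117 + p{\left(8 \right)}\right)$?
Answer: $-141$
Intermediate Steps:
$p{\left(f \right)} = 3 f$
$- \frac{99}{99} \left(117 + p{\left(8 \right)}\right) = - \frac{99}{99} \left(117 + 3 \cdot 8\right) = \left(-99\right) \frac{1}{99} \left(117 + 24\right) = \left(-1\right) 141 = -141$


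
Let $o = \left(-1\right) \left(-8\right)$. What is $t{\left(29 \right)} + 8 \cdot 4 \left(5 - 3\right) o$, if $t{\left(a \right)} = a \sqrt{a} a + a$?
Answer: $541 + 841 \sqrt{29} \approx 5069.9$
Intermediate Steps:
$o = 8$
$t{\left(a \right)} = a + a^{\frac{5}{2}}$ ($t{\left(a \right)} = a^{\frac{3}{2}} a + a = a^{\frac{5}{2}} + a = a + a^{\frac{5}{2}}$)
$t{\left(29 \right)} + 8 \cdot 4 \left(5 - 3\right) o = \left(29 + 29^{\frac{5}{2}}\right) + 8 \cdot 4 \left(5 - 3\right) 8 = \left(29 + 841 \sqrt{29}\right) + 8 \cdot 4 \cdot 2 \cdot 8 = \left(29 + 841 \sqrt{29}\right) + 8 \cdot 8 \cdot 8 = \left(29 + 841 \sqrt{29}\right) + 64 \cdot 8 = \left(29 + 841 \sqrt{29}\right) + 512 = 541 + 841 \sqrt{29}$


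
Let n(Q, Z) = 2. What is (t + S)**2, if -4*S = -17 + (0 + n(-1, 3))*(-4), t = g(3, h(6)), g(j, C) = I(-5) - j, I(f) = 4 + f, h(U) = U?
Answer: 81/16 ≈ 5.0625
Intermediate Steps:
g(j, C) = -1 - j (g(j, C) = (4 - 5) - j = -1 - j)
t = -4 (t = -1 - 1*3 = -1 - 3 = -4)
S = 25/4 (S = -(-17 + (0 + 2)*(-4))/4 = -(-17 + 2*(-4))/4 = -(-17 - 8)/4 = -1/4*(-25) = 25/4 ≈ 6.2500)
(t + S)**2 = (-4 + 25/4)**2 = (9/4)**2 = 81/16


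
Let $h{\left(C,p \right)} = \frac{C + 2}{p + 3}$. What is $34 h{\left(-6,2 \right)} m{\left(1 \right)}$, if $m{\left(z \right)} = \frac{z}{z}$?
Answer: $- \frac{136}{5} \approx -27.2$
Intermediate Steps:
$m{\left(z \right)} = 1$
$h{\left(C,p \right)} = \frac{2 + C}{3 + p}$
$34 h{\left(-6,2 \right)} m{\left(1 \right)} = 34 \frac{2 - 6}{3 + 2} \cdot 1 = 34 \cdot \frac{1}{5} \left(-4\right) 1 = 34 \left(- \frac{4}{5}\right) 1 = \left(- \frac{136}{5}\right) 1 = - \frac{136}{5}$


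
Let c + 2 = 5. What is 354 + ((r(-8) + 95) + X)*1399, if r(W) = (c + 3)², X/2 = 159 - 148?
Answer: 214401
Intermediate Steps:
c = 3 (c = -2 + 5 = 3)
X = 22 (X = 2*(159 - 148) = 2*11 = 22)
r(W) = 36 (r(W) = (3 + 3)² = 6² = 36)
354 + ((r(-8) + 95) + X)*1399 = 354 + ((36 + 95) + 22)*1399 = 354 + (131 + 22)*1399 = 354 + 153*1399 = 354 + 214047 = 214401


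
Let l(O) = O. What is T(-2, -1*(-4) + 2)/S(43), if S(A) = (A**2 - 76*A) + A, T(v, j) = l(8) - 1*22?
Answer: 7/688 ≈ 0.010174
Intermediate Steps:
T(v, j) = -14 (T(v, j) = 8 - 1*22 = 8 - 22 = -14)
S(A) = A**2 - 75*A
T(-2, -1*(-4) + 2)/S(43) = -14*1/(43*(-75 + 43)) = -14/(43*(-32)) = -14/(-1376) = -14*(-1/1376) = 7/688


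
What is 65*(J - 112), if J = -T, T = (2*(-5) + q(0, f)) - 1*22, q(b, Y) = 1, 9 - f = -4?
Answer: -5265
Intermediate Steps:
f = 13 (f = 9 - 1*(-4) = 9 + 4 = 13)
T = -31 (T = (2*(-5) + 1) - 1*22 = (-10 + 1) - 22 = -9 - 22 = -31)
J = 31 (J = -1*(-31) = 31)
65*(J - 112) = 65*(31 - 112) = 65*(-81) = -5265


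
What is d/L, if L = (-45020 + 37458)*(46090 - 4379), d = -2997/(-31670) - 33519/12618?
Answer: 42655441/5251877888137455 ≈ 8.1219e-9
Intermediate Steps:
d = -85310882/33301005 (d = -2997*(-1/31670) - 33519*1/12618 = 2997/31670 - 11173/4206 = -85310882/33301005 ≈ -2.5618)
L = -315418582 (L = -7562*41711 = -315418582)
d/L = -85310882/33301005/(-315418582) = -85310882/33301005*(-1/315418582) = 42655441/5251877888137455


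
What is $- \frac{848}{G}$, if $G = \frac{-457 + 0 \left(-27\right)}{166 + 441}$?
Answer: $\frac{514736}{457} \approx 1126.3$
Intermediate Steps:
$G = - \frac{457}{607}$ ($G = \frac{-457 + 0}{607} = \left(-457\right) \frac{1}{607} = - \frac{457}{607} \approx -0.75288$)
$- \frac{848}{G} = - \frac{848}{- \frac{457}{607}} = \left(-848\right) \left(- \frac{607}{457}\right) = \frac{514736}{457}$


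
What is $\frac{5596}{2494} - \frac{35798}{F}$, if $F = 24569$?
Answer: $\frac{24103956}{30637543} \approx 0.78675$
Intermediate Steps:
$\frac{5596}{2494} - \frac{35798}{F} = \frac{5596}{2494} - \frac{35798}{24569} = 5596 \cdot \frac{1}{2494} - \frac{35798}{24569} = \frac{2798}{1247} - \frac{35798}{24569} = \frac{24103956}{30637543}$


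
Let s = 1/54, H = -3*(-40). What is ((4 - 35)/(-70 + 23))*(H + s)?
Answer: 200911/2538 ≈ 79.161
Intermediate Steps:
H = 120
s = 1/54 ≈ 0.018519
((4 - 35)/(-70 + 23))*(H + s) = ((4 - 35)/(-70 + 23))*(120 + 1/54) = -31/(-47)*(6481/54) = -31*(-1/47)*(6481/54) = (31/47)*(6481/54) = 200911/2538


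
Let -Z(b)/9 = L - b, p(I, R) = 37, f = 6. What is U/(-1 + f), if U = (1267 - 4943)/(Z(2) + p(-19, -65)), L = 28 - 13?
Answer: 919/100 ≈ 9.1900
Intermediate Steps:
L = 15
Z(b) = -135 + 9*b (Z(b) = -9*(15 - b) = -135 + 9*b)
U = 919/20 (U = (1267 - 4943)/((-135 + 9*2) + 37) = -3676/((-135 + 18) + 37) = -3676/(-117 + 37) = -3676/(-80) = -3676*(-1/80) = 919/20 ≈ 45.950)
U/(-1 + f) = 919/(20*(-1 + 6)) = (919/20)/5 = (919/20)*(⅕) = 919/100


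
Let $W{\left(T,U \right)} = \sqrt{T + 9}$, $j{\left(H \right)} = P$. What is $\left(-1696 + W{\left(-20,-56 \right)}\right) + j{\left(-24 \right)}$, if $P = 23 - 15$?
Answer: $-1688 + i \sqrt{11} \approx -1688.0 + 3.3166 i$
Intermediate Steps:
$P = 8$
$j{\left(H \right)} = 8$
$W{\left(T,U \right)} = \sqrt{9 + T}$
$\left(-1696 + W{\left(-20,-56 \right)}\right) + j{\left(-24 \right)} = \left(-1696 + \sqrt{9 - 20}\right) + 8 = \left(-1696 + \sqrt{-11}\right) + 8 = \left(-1696 + i \sqrt{11}\right) + 8 = -1688 + i \sqrt{11}$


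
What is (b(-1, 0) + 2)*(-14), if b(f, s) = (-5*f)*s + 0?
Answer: -28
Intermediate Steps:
b(f, s) = -5*f*s (b(f, s) = -5*f*s + 0 = -5*f*s)
(b(-1, 0) + 2)*(-14) = (-5*(-1)*0 + 2)*(-14) = (0 + 2)*(-14) = 2*(-14) = -28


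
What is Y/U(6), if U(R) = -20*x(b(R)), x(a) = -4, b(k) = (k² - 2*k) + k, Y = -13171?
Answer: -13171/80 ≈ -164.64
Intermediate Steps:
b(k) = k² - k
U(R) = 80 (U(R) = -20*(-4) = 80)
Y/U(6) = -13171/80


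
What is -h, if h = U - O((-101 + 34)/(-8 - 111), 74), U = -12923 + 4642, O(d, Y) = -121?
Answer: 8160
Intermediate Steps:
U = -8281
h = -8160 (h = -8281 - 1*(-121) = -8281 + 121 = -8160)
-h = -1*(-8160) = 8160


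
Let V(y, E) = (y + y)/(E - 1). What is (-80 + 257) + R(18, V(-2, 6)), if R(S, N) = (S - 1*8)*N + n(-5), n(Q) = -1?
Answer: 168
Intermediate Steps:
V(y, E) = 2*y/(-1 + E) (V(y, E) = (2*y)/(-1 + E) = 2*y/(-1 + E))
R(S, N) = -1 + N*(-8 + S) (R(S, N) = (S - 1*8)*N - 1 = (S - 8)*N - 1 = (-8 + S)*N - 1 = N*(-8 + S) - 1 = -1 + N*(-8 + S))
(-80 + 257) + R(18, V(-2, 6)) = (-80 + 257) + (-1 - 16*(-2)/(-1 + 6) + (2*(-2)/(-1 + 6))*18) = 177 + (-1 - 16*(-2)/5 + (2*(-2)/5)*18) = 177 + (-1 - 16*(-2)/5 + (2*(-2)*(⅕))*18) = 177 + (-1 - 8*(-⅘) - ⅘*18) = 177 + (-1 + 32/5 - 72/5) = 177 - 9 = 168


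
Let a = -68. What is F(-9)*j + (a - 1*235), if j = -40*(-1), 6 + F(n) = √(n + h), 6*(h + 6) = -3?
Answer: -543 + 20*I*√62 ≈ -543.0 + 157.48*I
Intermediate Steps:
h = -13/2 (h = -6 + (⅙)*(-3) = -6 - ½ = -13/2 ≈ -6.5000)
F(n) = -6 + √(-13/2 + n) (F(n) = -6 + √(n - 13/2) = -6 + √(-13/2 + n))
j = 40
F(-9)*j + (a - 1*235) = (-6 + √(-26 + 4*(-9))/2)*40 + (-68 - 1*235) = (-6 + √(-26 - 36)/2)*40 + (-68 - 235) = (-6 + √(-62)/2)*40 - 303 = (-6 + (I*√62)/2)*40 - 303 = (-6 + I*√62/2)*40 - 303 = (-240 + 20*I*√62) - 303 = -543 + 20*I*√62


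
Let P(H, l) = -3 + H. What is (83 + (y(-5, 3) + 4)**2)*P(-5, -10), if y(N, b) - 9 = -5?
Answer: -1176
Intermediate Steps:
y(N, b) = 4 (y(N, b) = 9 - 5 = 4)
(83 + (y(-5, 3) + 4)**2)*P(-5, -10) = (83 + (4 + 4)**2)*(-3 - 5) = (83 + 8**2)*(-8) = (83 + 64)*(-8) = 147*(-8) = -1176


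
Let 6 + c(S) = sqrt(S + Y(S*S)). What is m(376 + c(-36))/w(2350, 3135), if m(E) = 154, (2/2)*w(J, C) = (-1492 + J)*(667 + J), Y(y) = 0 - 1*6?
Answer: 1/16809 ≈ 5.9492e-5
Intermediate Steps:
Y(y) = -6 (Y(y) = 0 - 6 = -6)
w(J, C) = (-1492 + J)*(667 + J)
c(S) = -6 + sqrt(-6 + S) (c(S) = -6 + sqrt(S - 6) = -6 + sqrt(-6 + S))
m(376 + c(-36))/w(2350, 3135) = 154/(-995164 + 2350**2 - 825*2350) = 154/(-995164 + 5522500 - 1938750) = 154/2588586 = 154*(1/2588586) = 1/16809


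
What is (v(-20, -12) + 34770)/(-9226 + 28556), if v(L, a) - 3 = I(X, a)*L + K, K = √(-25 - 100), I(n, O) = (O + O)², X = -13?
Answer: 23253/19330 + I*√5/3866 ≈ 1.2029 + 0.00057839*I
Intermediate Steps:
I(n, O) = 4*O² (I(n, O) = (2*O)² = 4*O²)
K = 5*I*√5 (K = √(-125) = 5*I*√5 ≈ 11.18*I)
v(L, a) = 3 + 4*L*a² + 5*I*√5 (v(L, a) = 3 + ((4*a²)*L + 5*I*√5) = 3 + (4*L*a² + 5*I*√5) = 3 + 4*L*a² + 5*I*√5)
(v(-20, -12) + 34770)/(-9226 + 28556) = ((3 + 4*(-20)*(-12)² + 5*I*√5) + 34770)/(-9226 + 28556) = ((3 + 4*(-20)*144 + 5*I*√5) + 34770)/19330 = ((3 - 11520 + 5*I*√5) + 34770)*(1/19330) = ((-11517 + 5*I*√5) + 34770)*(1/19330) = (23253 + 5*I*√5)*(1/19330) = 23253/19330 + I*√5/3866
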